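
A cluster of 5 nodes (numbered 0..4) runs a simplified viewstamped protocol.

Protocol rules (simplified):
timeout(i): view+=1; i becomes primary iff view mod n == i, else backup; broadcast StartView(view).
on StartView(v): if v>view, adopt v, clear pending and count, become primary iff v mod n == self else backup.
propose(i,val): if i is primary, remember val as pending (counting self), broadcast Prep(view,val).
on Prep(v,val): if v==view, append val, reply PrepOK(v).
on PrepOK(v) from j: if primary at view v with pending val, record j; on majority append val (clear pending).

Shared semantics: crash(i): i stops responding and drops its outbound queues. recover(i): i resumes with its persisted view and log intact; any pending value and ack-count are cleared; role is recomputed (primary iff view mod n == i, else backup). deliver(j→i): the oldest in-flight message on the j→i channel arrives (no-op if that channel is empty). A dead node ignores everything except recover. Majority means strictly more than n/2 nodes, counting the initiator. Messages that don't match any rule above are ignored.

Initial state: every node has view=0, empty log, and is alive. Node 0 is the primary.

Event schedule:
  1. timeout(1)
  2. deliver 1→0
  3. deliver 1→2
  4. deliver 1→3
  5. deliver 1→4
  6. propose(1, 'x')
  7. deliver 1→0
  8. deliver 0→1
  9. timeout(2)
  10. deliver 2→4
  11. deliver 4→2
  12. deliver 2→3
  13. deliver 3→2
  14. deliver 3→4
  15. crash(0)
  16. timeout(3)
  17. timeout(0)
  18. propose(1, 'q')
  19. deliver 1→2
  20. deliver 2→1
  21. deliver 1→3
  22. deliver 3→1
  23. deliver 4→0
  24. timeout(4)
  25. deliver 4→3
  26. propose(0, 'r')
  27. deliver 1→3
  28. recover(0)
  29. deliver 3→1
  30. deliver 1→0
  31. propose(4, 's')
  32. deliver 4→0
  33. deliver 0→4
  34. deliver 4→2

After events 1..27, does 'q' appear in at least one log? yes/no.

step 1 timeout(1): 1={prim,v=1,log=-}
step 2 deliver 1→0: 0={back,v=1,log=-}
step 3 deliver 1→2: 2={back,v=1,log=-}
step 4 deliver 1→3: 3={back,v=1,log=-}
step 5 deliver 1→4: 4={back,v=1,log=-}
step 6 propose(1,'x'): —
step 7 deliver 1→0: 0={back,v=1,log=x}
step 8 deliver 0→1: —
step 9 timeout(2): 2={prim,v=2,log=-}
step 10 deliver 2→4: 4={back,v=2,log=-}
step 11 deliver 4→2: —
step 12 deliver 2→3: 3={back,v=2,log=-}
step 13 deliver 3→2: —
step 14 deliver 3→4: —
step 15 crash(0): 0={✗back,v=1,log=x}
step 16 timeout(3): 3={prim,v=3,log=-}
step 17 timeout(0): —
step 18 propose(1,'q'): —
step 19 deliver 1→2: —
step 20 deliver 2→1: 1={back,v=2,log=-}
step 21 deliver 1→3: —
step 22 deliver 3→1: 1={back,v=3,log=-}
step 23 deliver 4→0: —
step 24 timeout(4): 4={back,v=3,log=-}
step 25 deliver 4→3: —
step 26 propose(0,'r'): —
step 27 deliver 1→3: —

no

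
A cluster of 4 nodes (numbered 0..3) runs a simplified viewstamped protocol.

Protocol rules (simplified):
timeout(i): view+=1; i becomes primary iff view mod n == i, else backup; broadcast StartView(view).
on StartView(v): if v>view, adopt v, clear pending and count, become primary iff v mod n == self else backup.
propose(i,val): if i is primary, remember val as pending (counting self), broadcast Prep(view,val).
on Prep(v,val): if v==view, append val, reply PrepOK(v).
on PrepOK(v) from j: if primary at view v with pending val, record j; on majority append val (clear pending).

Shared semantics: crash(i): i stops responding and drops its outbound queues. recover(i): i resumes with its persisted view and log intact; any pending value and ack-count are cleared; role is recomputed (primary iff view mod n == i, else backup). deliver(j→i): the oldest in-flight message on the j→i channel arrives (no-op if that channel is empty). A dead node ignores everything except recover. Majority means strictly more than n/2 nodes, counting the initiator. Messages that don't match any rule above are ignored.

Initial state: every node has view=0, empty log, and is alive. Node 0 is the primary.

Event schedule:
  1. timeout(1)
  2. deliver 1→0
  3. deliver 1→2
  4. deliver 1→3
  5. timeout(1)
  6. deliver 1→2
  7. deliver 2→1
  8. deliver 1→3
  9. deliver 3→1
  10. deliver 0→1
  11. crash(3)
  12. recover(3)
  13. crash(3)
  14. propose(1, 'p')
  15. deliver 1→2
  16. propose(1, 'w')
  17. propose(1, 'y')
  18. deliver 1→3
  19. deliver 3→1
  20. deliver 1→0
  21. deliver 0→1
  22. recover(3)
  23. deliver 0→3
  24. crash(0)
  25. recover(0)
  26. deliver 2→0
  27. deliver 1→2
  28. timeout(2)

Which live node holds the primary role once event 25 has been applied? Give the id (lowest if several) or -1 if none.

2

e1 timeout(1): 1[prim,v=1,-]
e2 deliver 1→0: 0[back,v=1,-]
e3 deliver 1→2: 2[back,v=1,-]
e4 deliver 1→3: 3[back,v=1,-]
e5 timeout(1): 1[back,v=2,-]
e6 deliver 1→2: 2[prim,v=2,-]
e7 deliver 2→1: ·
e8 deliver 1→3: 3[back,v=2,-]
e9 deliver 3→1: ·
e10 deliver 0→1: ·
e11 crash(3): 3[✗back,v=2,-]
e12 recover(3): 3[back,v=2,-]
e13 crash(3): 3[✗back,v=2,-]
e14 propose(1,'p'): ·
e15 deliver 1→2: ·
e16 propose(1,'w'): ·
e17 propose(1,'y'): ·
e18 deliver 1→3: ·
e19 deliver 3→1: ·
e20 deliver 1→0: 0[back,v=2,-]
e21 deliver 0→1: ·
e22 recover(3): 3[back,v=2,-]
e23 deliver 0→3: ·
e24 crash(0): 0[✗back,v=2,-]
e25 recover(0): 0[back,v=2,-]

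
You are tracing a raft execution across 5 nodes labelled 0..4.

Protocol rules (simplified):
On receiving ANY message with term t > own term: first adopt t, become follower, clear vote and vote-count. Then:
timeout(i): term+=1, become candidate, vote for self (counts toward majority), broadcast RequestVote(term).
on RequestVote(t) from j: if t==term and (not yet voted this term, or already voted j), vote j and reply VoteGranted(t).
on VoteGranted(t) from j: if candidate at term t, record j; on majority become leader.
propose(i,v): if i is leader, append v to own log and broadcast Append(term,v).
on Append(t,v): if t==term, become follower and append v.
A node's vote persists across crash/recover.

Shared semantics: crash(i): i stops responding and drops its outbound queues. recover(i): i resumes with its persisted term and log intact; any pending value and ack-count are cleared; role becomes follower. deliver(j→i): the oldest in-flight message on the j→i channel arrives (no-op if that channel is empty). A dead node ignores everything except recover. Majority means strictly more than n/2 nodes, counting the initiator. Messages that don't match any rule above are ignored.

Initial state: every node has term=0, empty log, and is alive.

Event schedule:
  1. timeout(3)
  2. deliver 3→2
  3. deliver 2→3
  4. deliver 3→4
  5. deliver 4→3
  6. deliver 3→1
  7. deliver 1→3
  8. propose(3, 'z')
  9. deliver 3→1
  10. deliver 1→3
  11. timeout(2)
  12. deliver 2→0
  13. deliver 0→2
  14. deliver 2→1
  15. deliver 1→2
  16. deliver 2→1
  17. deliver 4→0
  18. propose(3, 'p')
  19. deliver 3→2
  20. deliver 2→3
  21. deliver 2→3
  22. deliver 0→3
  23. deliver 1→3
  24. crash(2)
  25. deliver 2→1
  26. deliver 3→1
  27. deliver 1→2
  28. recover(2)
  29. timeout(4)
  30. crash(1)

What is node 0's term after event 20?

step 1 timeout(3): 3={cand,t=1,log=-}
step 2 deliver 3→2: 2={foll,t=1,log=-}
step 3 deliver 2→3: —
step 4 deliver 3→4: 4={foll,t=1,log=-}
step 5 deliver 4→3: 3={lead,t=1,log=-}
step 6 deliver 3→1: 1={foll,t=1,log=-}
step 7 deliver 1→3: —
step 8 propose(3,'z'): 3={lead,t=1,log=z}
step 9 deliver 3→1: 1={foll,t=1,log=z}
step 10 deliver 1→3: —
step 11 timeout(2): 2={cand,t=2,log=-}
step 12 deliver 2→0: 0={foll,t=2,log=-}
step 13 deliver 0→2: —
step 14 deliver 2→1: 1={foll,t=2,log=z}
step 15 deliver 1→2: 2={lead,t=2,log=-}
step 16 deliver 2→1: —
step 17 deliver 4→0: —
step 18 propose(3,'p'): 3={lead,t=1,log=z,p}
step 19 deliver 3→2: —
step 20 deliver 2→3: 3={foll,t=2,log=z,p}

2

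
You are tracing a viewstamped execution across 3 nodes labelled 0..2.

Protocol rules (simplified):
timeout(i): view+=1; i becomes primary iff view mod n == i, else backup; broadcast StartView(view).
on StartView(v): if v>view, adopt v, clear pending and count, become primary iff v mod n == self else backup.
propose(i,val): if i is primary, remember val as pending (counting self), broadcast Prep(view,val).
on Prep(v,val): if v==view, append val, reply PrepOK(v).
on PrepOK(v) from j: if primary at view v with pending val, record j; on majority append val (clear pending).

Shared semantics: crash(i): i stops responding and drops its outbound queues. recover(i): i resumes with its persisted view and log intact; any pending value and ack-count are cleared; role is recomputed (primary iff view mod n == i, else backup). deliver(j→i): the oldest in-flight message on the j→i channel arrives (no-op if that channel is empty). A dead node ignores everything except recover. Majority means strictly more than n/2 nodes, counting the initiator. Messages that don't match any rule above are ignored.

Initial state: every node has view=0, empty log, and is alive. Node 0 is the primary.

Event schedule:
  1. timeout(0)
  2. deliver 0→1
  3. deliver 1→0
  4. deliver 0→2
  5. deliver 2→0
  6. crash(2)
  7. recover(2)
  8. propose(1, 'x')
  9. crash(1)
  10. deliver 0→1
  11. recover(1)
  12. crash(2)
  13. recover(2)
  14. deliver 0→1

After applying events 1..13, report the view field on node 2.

1

e1 timeout(0): 0[back,v=1,-]
e2 deliver 0→1: 1[prim,v=1,-]
e3 deliver 1→0: ·
e4 deliver 0→2: 2[back,v=1,-]
e5 deliver 2→0: ·
e6 crash(2): 2[✗back,v=1,-]
e7 recover(2): 2[back,v=1,-]
e8 propose(1,'x'): ·
e9 crash(1): 1[✗prim,v=1,-]
e10 deliver 0→1: ·
e11 recover(1): 1[prim,v=1,-]
e12 crash(2): 2[✗back,v=1,-]
e13 recover(2): 2[back,v=1,-]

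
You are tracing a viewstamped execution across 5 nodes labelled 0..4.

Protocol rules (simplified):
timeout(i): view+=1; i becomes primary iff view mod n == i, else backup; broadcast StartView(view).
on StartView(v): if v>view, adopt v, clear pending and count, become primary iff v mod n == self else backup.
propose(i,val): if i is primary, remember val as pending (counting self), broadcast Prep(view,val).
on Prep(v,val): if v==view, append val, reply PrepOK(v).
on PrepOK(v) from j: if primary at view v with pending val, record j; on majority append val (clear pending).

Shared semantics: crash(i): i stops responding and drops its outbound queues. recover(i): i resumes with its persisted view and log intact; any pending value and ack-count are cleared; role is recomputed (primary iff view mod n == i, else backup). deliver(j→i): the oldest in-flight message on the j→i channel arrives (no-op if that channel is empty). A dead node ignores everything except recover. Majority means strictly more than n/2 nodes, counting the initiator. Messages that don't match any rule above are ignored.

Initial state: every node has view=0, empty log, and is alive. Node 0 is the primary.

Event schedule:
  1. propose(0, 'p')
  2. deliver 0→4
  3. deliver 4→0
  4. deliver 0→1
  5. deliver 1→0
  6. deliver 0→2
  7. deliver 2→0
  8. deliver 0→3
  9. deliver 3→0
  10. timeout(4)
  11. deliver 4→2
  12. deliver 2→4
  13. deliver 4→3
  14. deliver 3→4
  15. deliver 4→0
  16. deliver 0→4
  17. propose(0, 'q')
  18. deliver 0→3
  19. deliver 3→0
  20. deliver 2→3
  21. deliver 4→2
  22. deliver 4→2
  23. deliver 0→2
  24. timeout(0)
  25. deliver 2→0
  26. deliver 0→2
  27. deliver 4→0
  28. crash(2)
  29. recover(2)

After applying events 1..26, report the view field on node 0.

2

e1 propose(0,'p'): ·
e2 deliver 0→4: 4[back,v=0,p]
e3 deliver 4→0: ·
e4 deliver 0→1: 1[back,v=0,p]
e5 deliver 1→0: 0[prim,v=0,p]
e6 deliver 0→2: 2[back,v=0,p]
e7 deliver 2→0: ·
e8 deliver 0→3: 3[back,v=0,p]
e9 deliver 3→0: ·
e10 timeout(4): 4[back,v=1,p]
e11 deliver 4→2: 2[back,v=1,p]
e12 deliver 2→4: ·
e13 deliver 4→3: 3[back,v=1,p]
e14 deliver 3→4: ·
e15 deliver 4→0: 0[back,v=1,p]
e16 deliver 0→4: ·
e17 propose(0,'q'): ·
e18 deliver 0→3: ·
e19 deliver 3→0: ·
e20 deliver 2→3: ·
e21 deliver 4→2: ·
e22 deliver 4→2: ·
e23 deliver 0→2: ·
e24 timeout(0): 0[back,v=2,p]
e25 deliver 2→0: ·
e26 deliver 0→2: 2[prim,v=2,p]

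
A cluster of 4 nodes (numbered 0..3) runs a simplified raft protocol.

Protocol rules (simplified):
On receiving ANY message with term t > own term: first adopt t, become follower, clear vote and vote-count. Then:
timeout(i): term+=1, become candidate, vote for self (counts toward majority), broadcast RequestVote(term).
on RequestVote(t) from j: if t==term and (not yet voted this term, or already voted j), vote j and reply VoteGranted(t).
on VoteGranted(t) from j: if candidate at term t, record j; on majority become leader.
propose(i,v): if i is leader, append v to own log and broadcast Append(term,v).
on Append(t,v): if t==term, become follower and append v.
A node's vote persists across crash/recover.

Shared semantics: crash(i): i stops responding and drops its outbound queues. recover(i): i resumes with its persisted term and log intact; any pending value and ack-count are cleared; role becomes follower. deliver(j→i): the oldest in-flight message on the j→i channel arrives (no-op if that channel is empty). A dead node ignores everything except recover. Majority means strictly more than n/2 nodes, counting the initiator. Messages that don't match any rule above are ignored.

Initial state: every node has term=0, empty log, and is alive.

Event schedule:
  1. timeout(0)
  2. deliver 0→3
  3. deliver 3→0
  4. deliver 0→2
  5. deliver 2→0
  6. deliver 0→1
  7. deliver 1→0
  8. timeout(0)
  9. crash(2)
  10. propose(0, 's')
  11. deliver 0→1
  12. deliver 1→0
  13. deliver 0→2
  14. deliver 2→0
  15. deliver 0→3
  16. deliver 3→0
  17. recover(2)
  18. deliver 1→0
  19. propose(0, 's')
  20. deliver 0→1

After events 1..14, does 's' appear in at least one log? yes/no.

no

1. timeout(0):  <0:cand t1 ->
2. deliver 0→3:  <3:foll t1 ->
3. deliver 3→0:  nop
4. deliver 0→2:  <2:foll t1 ->
5. deliver 2→0:  <0:lead t1 ->
6. deliver 0→1:  <1:foll t1 ->
7. deliver 1→0:  nop
8. timeout(0):  <0:cand t2 ->
9. crash(2):  <2:✗foll t1 ->
10. propose(0,'s'):  nop
11. deliver 0→1:  <1:foll t2 ->
12. deliver 1→0:  nop
13. deliver 0→2:  nop
14. deliver 2→0:  nop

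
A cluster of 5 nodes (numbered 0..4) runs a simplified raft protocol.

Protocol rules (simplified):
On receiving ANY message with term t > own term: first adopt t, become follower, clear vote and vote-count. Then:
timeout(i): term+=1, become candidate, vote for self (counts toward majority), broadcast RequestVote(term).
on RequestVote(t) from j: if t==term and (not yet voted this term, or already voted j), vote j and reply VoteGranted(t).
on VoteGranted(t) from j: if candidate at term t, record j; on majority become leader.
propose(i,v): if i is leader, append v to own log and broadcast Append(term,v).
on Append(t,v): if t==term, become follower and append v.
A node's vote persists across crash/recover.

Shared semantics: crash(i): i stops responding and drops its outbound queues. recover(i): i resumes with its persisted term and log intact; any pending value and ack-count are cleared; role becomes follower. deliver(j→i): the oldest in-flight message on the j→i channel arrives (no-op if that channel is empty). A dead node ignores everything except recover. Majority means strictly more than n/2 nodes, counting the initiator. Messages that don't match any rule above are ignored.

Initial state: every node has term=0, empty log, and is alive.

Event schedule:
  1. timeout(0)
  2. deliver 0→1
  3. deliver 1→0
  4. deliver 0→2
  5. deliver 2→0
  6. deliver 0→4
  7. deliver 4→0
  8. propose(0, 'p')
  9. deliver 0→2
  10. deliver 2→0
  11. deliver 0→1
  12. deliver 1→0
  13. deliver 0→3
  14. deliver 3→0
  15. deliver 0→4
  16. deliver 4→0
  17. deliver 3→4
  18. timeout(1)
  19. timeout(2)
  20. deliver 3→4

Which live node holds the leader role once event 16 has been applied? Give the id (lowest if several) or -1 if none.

0

1. timeout(0):  <0:cand t1 ->
2. deliver 0→1:  <1:foll t1 ->
3. deliver 1→0:  nop
4. deliver 0→2:  <2:foll t1 ->
5. deliver 2→0:  <0:lead t1 ->
6. deliver 0→4:  <4:foll t1 ->
7. deliver 4→0:  nop
8. propose(0,'p'):  <0:lead t1 p>
9. deliver 0→2:  <2:foll t1 p>
10. deliver 2→0:  nop
11. deliver 0→1:  <1:foll t1 p>
12. deliver 1→0:  nop
13. deliver 0→3:  <3:foll t1 ->
14. deliver 3→0:  nop
15. deliver 0→4:  <4:foll t1 p>
16. deliver 4→0:  nop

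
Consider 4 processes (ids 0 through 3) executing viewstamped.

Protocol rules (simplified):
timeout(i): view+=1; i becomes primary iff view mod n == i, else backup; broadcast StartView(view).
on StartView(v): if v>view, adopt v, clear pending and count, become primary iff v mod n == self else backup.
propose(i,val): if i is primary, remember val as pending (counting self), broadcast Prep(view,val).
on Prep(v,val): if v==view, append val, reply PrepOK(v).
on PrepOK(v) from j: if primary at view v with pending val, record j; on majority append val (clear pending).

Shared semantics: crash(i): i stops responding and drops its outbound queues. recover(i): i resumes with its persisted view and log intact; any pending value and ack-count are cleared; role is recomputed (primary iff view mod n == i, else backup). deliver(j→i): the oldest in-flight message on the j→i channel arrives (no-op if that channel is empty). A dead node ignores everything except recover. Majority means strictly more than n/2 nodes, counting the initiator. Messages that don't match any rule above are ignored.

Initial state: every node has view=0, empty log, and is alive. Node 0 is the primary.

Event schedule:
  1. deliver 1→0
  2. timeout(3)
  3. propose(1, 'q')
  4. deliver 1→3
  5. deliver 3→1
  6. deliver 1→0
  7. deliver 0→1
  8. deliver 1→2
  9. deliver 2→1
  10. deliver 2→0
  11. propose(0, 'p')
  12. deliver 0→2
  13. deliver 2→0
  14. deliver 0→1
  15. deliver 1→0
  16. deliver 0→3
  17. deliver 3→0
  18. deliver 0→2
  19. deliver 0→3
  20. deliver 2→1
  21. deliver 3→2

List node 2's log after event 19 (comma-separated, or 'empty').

e1 deliver 1→0: ·
e2 timeout(3): 3[back,v=1,-]
e3 propose(1,'q'): ·
e4 deliver 1→3: ·
e5 deliver 3→1: 1[prim,v=1,-]
e6 deliver 1→0: ·
e7 deliver 0→1: ·
e8 deliver 1→2: ·
e9 deliver 2→1: ·
e10 deliver 2→0: ·
e11 propose(0,'p'): ·
e12 deliver 0→2: 2[back,v=0,p]
e13 deliver 2→0: ·
e14 deliver 0→1: ·
e15 deliver 1→0: ·
e16 deliver 0→3: ·
e17 deliver 3→0: 0[back,v=1,-]
e18 deliver 0→2: ·
e19 deliver 0→3: ·

p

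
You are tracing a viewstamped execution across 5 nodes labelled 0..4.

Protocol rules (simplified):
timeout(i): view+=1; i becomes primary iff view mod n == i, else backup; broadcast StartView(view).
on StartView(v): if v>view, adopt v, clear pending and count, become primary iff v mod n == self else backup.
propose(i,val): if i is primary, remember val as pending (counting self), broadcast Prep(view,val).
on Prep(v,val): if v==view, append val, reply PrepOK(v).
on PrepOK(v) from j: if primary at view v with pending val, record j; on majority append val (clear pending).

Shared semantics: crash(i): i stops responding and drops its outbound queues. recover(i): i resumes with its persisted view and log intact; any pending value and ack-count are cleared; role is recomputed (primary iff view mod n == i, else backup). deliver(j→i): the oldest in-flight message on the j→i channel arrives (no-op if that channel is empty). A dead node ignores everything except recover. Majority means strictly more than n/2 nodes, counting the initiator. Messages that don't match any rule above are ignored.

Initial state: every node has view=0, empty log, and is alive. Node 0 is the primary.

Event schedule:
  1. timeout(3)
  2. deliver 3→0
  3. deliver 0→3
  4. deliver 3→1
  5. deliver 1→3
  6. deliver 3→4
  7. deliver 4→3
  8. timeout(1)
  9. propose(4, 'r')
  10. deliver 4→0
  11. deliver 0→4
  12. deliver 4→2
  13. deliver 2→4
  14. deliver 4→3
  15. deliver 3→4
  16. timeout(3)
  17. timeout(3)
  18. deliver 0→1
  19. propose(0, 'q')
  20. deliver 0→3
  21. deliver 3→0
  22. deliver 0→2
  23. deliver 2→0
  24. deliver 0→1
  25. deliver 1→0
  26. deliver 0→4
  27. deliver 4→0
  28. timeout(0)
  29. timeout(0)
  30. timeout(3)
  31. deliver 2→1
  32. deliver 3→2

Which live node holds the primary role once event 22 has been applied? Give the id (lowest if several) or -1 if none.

e1 timeout(3): 3[back,v=1,-]
e2 deliver 3→0: 0[back,v=1,-]
e3 deliver 0→3: ·
e4 deliver 3→1: 1[prim,v=1,-]
e5 deliver 1→3: ·
e6 deliver 3→4: 4[back,v=1,-]
e7 deliver 4→3: ·
e8 timeout(1): 1[back,v=2,-]
e9 propose(4,'r'): ·
e10 deliver 4→0: ·
e11 deliver 0→4: ·
e12 deliver 4→2: ·
e13 deliver 2→4: ·
e14 deliver 4→3: ·
e15 deliver 3→4: ·
e16 timeout(3): 3[back,v=2,-]
e17 timeout(3): 3[prim,v=3,-]
e18 deliver 0→1: ·
e19 propose(0,'q'): ·
e20 deliver 0→3: ·
e21 deliver 3→0: 0[back,v=2,-]
e22 deliver 0→2: ·

3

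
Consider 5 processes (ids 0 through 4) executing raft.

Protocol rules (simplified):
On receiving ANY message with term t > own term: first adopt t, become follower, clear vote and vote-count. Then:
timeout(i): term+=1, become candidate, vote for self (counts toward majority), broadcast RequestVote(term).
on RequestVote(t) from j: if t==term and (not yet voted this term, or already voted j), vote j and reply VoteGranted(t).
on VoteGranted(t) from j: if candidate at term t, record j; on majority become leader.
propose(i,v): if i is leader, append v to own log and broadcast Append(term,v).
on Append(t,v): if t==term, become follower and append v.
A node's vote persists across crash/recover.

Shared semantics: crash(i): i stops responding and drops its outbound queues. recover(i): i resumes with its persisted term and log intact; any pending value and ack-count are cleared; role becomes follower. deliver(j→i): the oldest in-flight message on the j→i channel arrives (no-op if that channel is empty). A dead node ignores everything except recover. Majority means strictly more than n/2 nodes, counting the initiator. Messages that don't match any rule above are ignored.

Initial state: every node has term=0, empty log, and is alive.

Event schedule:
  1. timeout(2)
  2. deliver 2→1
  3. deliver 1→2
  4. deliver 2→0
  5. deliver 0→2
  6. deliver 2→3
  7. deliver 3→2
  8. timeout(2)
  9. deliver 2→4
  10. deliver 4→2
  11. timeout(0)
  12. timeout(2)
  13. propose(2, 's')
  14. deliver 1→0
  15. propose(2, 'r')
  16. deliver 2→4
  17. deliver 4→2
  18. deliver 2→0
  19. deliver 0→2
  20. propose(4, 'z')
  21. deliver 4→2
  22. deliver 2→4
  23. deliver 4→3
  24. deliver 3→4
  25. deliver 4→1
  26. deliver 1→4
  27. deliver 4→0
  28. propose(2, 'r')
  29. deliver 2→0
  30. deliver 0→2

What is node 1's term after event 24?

1

e1 timeout(2): 2[cand,t=1,-]
e2 deliver 2→1: 1[foll,t=1,-]
e3 deliver 1→2: ·
e4 deliver 2→0: 0[foll,t=1,-]
e5 deliver 0→2: 2[lead,t=1,-]
e6 deliver 2→3: 3[foll,t=1,-]
e7 deliver 3→2: ·
e8 timeout(2): 2[cand,t=2,-]
e9 deliver 2→4: 4[foll,t=1,-]
e10 deliver 4→2: ·
e11 timeout(0): 0[cand,t=2,-]
e12 timeout(2): 2[cand,t=3,-]
e13 propose(2,'s'): ·
e14 deliver 1→0: ·
e15 propose(2,'r'): ·
e16 deliver 2→4: 4[foll,t=2,-]
e17 deliver 4→2: ·
e18 deliver 2→0: ·
e19 deliver 0→2: ·
e20 propose(4,'z'): ·
e21 deliver 4→2: ·
e22 deliver 2→4: 4[foll,t=3,-]
e23 deliver 4→3: ·
e24 deliver 3→4: ·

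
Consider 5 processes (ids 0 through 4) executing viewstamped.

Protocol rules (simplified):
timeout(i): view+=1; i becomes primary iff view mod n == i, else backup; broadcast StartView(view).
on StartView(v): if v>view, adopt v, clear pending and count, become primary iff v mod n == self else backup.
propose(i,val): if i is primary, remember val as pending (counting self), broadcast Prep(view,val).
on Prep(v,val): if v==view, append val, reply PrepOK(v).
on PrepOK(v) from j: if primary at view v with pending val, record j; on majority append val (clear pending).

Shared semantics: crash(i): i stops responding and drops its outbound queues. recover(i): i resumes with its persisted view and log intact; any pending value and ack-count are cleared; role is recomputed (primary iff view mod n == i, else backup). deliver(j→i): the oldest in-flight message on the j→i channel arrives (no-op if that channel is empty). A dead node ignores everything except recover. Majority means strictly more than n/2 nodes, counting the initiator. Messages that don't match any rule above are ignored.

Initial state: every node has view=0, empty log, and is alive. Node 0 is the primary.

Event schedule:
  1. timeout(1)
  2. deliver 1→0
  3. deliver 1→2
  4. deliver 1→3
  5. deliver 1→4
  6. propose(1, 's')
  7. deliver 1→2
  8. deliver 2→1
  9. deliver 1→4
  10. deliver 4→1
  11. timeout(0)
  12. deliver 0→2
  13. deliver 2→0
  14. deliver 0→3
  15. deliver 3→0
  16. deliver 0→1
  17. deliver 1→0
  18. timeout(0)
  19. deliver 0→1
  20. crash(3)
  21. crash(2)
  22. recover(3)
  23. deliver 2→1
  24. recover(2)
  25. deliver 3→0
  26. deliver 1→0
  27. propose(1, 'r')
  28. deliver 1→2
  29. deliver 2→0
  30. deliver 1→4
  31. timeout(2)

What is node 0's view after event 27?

3

e1 timeout(1): 1[prim,v=1,-]
e2 deliver 1→0: 0[back,v=1,-]
e3 deliver 1→2: 2[back,v=1,-]
e4 deliver 1→3: 3[back,v=1,-]
e5 deliver 1→4: 4[back,v=1,-]
e6 propose(1,'s'): ·
e7 deliver 1→2: 2[back,v=1,s]
e8 deliver 2→1: ·
e9 deliver 1→4: 4[back,v=1,s]
e10 deliver 4→1: 1[prim,v=1,s]
e11 timeout(0): 0[back,v=2,-]
e12 deliver 0→2: 2[prim,v=2,s]
e13 deliver 2→0: ·
e14 deliver 0→3: 3[back,v=2,-]
e15 deliver 3→0: ·
e16 deliver 0→1: 1[back,v=2,s]
e17 deliver 1→0: ·
e18 timeout(0): 0[back,v=3,-]
e19 deliver 0→1: 1[back,v=3,s]
e20 crash(3): 3[✗back,v=2,-]
e21 crash(2): 2[✗prim,v=2,s]
e22 recover(3): 3[back,v=2,-]
e23 deliver 2→1: ·
e24 recover(2): 2[prim,v=2,s]
e25 deliver 3→0: ·
e26 deliver 1→0: ·
e27 propose(1,'r'): ·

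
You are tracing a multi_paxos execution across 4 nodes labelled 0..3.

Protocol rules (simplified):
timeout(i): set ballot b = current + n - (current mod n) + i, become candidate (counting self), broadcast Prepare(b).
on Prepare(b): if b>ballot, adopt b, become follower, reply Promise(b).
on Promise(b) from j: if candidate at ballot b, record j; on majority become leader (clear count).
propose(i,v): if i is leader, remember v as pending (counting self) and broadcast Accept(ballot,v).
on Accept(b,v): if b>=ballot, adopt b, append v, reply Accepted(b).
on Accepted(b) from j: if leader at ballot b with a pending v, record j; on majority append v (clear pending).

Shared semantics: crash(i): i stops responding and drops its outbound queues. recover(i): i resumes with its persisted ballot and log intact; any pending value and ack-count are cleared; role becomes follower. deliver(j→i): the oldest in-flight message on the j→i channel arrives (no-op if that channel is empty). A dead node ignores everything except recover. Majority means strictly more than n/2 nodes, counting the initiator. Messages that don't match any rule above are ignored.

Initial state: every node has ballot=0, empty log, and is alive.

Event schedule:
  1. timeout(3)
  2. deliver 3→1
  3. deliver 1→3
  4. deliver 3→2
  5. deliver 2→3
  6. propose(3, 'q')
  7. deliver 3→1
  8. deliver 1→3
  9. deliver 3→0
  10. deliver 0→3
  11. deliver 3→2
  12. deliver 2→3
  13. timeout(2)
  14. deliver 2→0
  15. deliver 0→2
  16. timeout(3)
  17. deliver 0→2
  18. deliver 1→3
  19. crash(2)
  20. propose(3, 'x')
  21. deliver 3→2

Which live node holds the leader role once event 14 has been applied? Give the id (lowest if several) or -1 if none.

3

1. timeout(3):  <3:cand b7 ->
2. deliver 3→1:  <1:foll b7 ->
3. deliver 1→3:  nop
4. deliver 3→2:  <2:foll b7 ->
5. deliver 2→3:  <3:lead b7 ->
6. propose(3,'q'):  nop
7. deliver 3→1:  <1:foll b7 q>
8. deliver 1→3:  nop
9. deliver 3→0:  <0:foll b7 ->
10. deliver 0→3:  nop
11. deliver 3→2:  <2:foll b7 q>
12. deliver 2→3:  <3:lead b7 q>
13. timeout(2):  <2:cand b10 q>
14. deliver 2→0:  <0:foll b10 ->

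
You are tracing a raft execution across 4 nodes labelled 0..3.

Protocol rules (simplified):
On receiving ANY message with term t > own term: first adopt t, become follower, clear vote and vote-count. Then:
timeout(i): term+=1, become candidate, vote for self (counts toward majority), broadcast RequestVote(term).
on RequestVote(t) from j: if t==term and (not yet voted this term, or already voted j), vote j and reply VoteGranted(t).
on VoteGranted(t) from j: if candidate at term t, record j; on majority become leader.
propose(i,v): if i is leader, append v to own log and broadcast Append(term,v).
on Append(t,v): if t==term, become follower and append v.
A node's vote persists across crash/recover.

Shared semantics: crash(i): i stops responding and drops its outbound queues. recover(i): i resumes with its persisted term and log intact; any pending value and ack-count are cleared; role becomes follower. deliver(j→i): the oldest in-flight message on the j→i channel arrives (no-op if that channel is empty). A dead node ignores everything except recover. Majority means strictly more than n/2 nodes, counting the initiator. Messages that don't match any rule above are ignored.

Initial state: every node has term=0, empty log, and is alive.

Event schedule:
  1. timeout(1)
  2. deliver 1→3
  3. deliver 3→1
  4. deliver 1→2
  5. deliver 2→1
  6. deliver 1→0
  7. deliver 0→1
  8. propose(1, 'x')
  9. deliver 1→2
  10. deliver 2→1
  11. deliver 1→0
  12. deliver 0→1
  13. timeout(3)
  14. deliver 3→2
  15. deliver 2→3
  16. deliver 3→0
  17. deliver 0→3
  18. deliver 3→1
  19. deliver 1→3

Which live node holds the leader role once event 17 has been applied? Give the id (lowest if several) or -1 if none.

[1] timeout(1) → N1(cand t1 [-])
[2] deliver 1→3 → N3(foll t1 [-])
[3] deliver 3→1 → ∅
[4] deliver 1→2 → N2(foll t1 [-])
[5] deliver 2→1 → N1(lead t1 [-])
[6] deliver 1→0 → N0(foll t1 [-])
[7] deliver 0→1 → ∅
[8] propose(1,'x') → N1(lead t1 [x])
[9] deliver 1→2 → N2(foll t1 [x])
[10] deliver 2→1 → ∅
[11] deliver 1→0 → N0(foll t1 [x])
[12] deliver 0→1 → ∅
[13] timeout(3) → N3(cand t2 [-])
[14] deliver 3→2 → N2(foll t2 [x])
[15] deliver 2→3 → ∅
[16] deliver 3→0 → N0(foll t2 [x])
[17] deliver 0→3 → N3(lead t2 [-])

1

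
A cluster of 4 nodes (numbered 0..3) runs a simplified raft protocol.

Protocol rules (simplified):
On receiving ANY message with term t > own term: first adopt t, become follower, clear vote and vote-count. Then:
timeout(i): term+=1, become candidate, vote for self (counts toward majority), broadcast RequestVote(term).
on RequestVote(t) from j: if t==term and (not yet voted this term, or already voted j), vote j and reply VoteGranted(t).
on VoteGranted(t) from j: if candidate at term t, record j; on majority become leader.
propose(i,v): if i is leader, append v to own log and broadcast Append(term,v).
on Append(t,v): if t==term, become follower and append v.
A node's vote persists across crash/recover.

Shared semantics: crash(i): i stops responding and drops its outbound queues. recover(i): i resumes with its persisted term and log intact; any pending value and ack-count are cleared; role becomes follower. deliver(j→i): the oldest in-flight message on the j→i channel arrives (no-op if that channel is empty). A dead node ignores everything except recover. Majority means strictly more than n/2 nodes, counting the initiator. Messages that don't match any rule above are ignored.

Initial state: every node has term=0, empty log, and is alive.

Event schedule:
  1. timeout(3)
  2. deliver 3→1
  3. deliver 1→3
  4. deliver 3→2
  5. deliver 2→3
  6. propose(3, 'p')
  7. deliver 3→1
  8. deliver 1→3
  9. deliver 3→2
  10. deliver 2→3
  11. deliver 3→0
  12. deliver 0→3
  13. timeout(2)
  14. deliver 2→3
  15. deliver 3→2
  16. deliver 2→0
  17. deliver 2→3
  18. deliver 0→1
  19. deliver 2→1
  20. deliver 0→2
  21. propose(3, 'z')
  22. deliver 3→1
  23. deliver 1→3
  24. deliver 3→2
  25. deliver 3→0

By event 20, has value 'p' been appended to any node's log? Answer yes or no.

[1] timeout(3) → N3(cand t1 [-])
[2] deliver 3→1 → N1(foll t1 [-])
[3] deliver 1→3 → ∅
[4] deliver 3→2 → N2(foll t1 [-])
[5] deliver 2→3 → N3(lead t1 [-])
[6] propose(3,'p') → N3(lead t1 [p])
[7] deliver 3→1 → N1(foll t1 [p])
[8] deliver 1→3 → ∅
[9] deliver 3→2 → N2(foll t1 [p])
[10] deliver 2→3 → ∅
[11] deliver 3→0 → N0(foll t1 [-])
[12] deliver 0→3 → ∅
[13] timeout(2) → N2(cand t2 [p])
[14] deliver 2→3 → N3(foll t2 [p])
[15] deliver 3→2 → ∅
[16] deliver 2→0 → N0(foll t2 [-])
[17] deliver 2→3 → ∅
[18] deliver 0→1 → ∅
[19] deliver 2→1 → N1(foll t2 [p])
[20] deliver 0→2 → N2(lead t2 [p])

yes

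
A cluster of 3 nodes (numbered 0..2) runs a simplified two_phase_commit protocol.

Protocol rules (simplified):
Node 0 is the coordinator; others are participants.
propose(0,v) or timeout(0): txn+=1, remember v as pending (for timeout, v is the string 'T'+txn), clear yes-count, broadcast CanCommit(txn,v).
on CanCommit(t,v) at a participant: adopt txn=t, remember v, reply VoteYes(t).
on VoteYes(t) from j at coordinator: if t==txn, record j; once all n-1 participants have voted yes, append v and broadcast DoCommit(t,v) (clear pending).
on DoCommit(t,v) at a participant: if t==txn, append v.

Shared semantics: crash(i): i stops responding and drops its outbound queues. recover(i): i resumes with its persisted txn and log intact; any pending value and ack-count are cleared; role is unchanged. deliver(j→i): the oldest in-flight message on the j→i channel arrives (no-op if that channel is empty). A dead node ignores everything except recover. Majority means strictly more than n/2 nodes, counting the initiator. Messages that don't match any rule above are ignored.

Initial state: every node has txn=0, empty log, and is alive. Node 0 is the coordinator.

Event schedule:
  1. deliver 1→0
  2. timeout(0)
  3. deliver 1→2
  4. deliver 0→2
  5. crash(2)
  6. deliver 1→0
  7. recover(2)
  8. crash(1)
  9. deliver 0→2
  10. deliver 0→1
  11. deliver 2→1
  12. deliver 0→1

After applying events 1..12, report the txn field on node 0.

e1 deliver 1→0: ·
e2 timeout(0): 0[coor,t=1,-]
e3 deliver 1→2: ·
e4 deliver 0→2: 2[part,t=1,-]
e5 crash(2): 2[✗part,t=1,-]
e6 deliver 1→0: ·
e7 recover(2): 2[part,t=1,-]
e8 crash(1): 1[✗part,t=0,-]
e9 deliver 0→2: ·
e10 deliver 0→1: ·
e11 deliver 2→1: ·
e12 deliver 0→1: ·

1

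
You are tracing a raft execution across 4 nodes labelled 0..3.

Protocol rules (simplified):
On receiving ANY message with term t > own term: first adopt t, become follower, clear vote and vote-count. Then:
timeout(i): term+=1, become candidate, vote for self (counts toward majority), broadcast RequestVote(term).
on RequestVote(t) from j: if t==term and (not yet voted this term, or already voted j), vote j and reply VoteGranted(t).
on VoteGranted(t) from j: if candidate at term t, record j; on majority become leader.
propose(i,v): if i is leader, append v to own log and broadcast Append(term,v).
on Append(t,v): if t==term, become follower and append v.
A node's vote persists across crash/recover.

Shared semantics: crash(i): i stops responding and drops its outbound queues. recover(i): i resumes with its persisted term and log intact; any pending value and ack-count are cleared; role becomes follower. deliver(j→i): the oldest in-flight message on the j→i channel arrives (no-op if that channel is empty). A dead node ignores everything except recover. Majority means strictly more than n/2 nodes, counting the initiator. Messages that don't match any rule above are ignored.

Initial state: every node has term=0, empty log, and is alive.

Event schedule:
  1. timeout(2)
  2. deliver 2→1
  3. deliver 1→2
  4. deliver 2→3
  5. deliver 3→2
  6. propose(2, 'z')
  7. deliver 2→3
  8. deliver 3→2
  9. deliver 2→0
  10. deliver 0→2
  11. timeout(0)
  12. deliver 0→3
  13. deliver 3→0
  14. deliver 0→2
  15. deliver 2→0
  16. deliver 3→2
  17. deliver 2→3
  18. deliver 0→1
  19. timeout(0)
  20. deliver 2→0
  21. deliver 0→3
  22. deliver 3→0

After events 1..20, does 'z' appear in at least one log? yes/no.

yes

1. timeout(2):  <2:cand t1 ->
2. deliver 2→1:  <1:foll t1 ->
3. deliver 1→2:  nop
4. deliver 2→3:  <3:foll t1 ->
5. deliver 3→2:  <2:lead t1 ->
6. propose(2,'z'):  <2:lead t1 z>
7. deliver 2→3:  <3:foll t1 z>
8. deliver 3→2:  nop
9. deliver 2→0:  <0:foll t1 ->
10. deliver 0→2:  nop
11. timeout(0):  <0:cand t2 ->
12. deliver 0→3:  <3:foll t2 z>
13. deliver 3→0:  nop
14. deliver 0→2:  <2:foll t2 z>
15. deliver 2→0:  nop
16. deliver 3→2:  nop
17. deliver 2→3:  nop
18. deliver 0→1:  <1:foll t2 ->
19. timeout(0):  <0:cand t3 ->
20. deliver 2→0:  nop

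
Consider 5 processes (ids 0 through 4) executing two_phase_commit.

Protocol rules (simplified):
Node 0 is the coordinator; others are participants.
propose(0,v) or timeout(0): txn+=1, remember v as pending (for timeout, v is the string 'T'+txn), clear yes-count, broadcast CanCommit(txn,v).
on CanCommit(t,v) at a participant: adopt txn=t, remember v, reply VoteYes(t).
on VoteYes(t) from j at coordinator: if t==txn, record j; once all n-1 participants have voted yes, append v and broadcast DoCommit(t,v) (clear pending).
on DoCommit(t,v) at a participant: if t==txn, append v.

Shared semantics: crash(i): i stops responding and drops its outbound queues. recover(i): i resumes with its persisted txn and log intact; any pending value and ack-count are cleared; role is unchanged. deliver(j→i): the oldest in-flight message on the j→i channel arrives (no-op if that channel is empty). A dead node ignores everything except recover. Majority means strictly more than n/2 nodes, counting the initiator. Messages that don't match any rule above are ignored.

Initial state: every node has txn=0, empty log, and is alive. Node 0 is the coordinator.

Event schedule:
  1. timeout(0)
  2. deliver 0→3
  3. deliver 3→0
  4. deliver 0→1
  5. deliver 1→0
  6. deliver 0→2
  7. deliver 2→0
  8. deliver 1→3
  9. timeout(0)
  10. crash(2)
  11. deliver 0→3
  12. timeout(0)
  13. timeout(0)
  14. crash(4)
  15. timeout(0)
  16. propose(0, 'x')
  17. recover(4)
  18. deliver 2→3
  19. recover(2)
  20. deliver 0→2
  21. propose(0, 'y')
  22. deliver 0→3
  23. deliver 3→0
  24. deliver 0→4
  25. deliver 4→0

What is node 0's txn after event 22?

7

e1 timeout(0): 0[coor,t=1,-]
e2 deliver 0→3: 3[part,t=1,-]
e3 deliver 3→0: ·
e4 deliver 0→1: 1[part,t=1,-]
e5 deliver 1→0: ·
e6 deliver 0→2: 2[part,t=1,-]
e7 deliver 2→0: ·
e8 deliver 1→3: ·
e9 timeout(0): 0[coor,t=2,-]
e10 crash(2): 2[✗part,t=1,-]
e11 deliver 0→3: 3[part,t=2,-]
e12 timeout(0): 0[coor,t=3,-]
e13 timeout(0): 0[coor,t=4,-]
e14 crash(4): 4[✗part,t=0,-]
e15 timeout(0): 0[coor,t=5,-]
e16 propose(0,'x'): 0[coor,t=6,-]
e17 recover(4): 4[part,t=0,-]
e18 deliver 2→3: ·
e19 recover(2): 2[part,t=1,-]
e20 deliver 0→2: 2[part,t=2,-]
e21 propose(0,'y'): 0[coor,t=7,-]
e22 deliver 0→3: 3[part,t=3,-]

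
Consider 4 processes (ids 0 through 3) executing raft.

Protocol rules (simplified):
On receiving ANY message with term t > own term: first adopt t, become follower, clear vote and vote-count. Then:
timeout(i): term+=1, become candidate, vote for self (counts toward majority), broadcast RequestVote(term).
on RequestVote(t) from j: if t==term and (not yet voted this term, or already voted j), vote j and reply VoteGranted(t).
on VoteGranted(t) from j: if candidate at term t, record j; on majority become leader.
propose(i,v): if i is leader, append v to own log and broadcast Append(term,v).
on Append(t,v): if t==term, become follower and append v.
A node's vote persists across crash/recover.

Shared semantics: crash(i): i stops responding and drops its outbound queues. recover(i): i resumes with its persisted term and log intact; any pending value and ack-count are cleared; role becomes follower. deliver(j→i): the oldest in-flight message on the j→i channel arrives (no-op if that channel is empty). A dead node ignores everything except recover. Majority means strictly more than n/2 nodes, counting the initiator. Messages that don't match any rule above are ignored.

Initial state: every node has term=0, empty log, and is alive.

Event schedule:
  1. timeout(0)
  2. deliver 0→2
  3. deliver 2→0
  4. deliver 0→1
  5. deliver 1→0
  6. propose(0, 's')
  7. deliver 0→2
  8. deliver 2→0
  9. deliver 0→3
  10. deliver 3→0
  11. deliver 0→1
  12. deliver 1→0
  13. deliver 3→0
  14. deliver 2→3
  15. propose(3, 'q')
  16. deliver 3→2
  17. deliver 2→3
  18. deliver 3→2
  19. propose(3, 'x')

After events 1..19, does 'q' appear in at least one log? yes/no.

no

1. timeout(0):  <0:cand t1 ->
2. deliver 0→2:  <2:foll t1 ->
3. deliver 2→0:  nop
4. deliver 0→1:  <1:foll t1 ->
5. deliver 1→0:  <0:lead t1 ->
6. propose(0,'s'):  <0:lead t1 s>
7. deliver 0→2:  <2:foll t1 s>
8. deliver 2→0:  nop
9. deliver 0→3:  <3:foll t1 ->
10. deliver 3→0:  nop
11. deliver 0→1:  <1:foll t1 s>
12. deliver 1→0:  nop
13. deliver 3→0:  nop
14. deliver 2→3:  nop
15. propose(3,'q'):  nop
16. deliver 3→2:  nop
17. deliver 2→3:  nop
18. deliver 3→2:  nop
19. propose(3,'x'):  nop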